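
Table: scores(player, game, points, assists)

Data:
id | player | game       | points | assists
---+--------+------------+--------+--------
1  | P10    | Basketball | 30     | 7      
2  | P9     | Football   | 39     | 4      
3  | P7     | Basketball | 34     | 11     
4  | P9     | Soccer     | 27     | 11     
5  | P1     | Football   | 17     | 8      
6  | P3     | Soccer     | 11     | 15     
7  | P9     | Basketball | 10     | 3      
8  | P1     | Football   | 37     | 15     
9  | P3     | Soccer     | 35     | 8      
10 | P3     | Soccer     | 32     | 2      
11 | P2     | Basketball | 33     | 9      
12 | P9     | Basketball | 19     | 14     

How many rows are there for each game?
SELECT game, COUNT(*) as count
FROM scores
GROUP BY game

Result:
  Basketball: 5
  Football: 3
  Soccer: 4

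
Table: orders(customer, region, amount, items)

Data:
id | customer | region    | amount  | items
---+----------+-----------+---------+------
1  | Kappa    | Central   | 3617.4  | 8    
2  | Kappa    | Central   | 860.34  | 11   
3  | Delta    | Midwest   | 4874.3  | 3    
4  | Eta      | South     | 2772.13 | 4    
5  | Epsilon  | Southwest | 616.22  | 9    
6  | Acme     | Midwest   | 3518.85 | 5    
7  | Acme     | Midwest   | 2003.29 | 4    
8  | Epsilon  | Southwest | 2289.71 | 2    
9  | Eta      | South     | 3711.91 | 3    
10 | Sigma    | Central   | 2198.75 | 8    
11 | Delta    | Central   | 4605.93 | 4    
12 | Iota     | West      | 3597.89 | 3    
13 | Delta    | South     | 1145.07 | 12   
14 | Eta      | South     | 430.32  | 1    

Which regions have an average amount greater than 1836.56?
SELECT region, AVG(amount)
FROM orders
GROUP BY region
HAVING AVG(amount) > 1836.56

Result:
  Central: avg=2820.61
  Midwest: avg=3465.48
  South: avg=2014.86
  West: avg=3597.89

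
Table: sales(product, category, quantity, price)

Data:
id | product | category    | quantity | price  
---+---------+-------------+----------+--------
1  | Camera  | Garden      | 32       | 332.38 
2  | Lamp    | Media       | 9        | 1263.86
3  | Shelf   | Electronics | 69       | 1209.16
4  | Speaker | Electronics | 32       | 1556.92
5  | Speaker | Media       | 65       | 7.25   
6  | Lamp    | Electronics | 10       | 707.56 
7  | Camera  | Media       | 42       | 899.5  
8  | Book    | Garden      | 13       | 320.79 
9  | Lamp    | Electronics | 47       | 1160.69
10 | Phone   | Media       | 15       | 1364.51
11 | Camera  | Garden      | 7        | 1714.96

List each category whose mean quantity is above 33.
SELECT category, AVG(quantity)
FROM sales
GROUP BY category
HAVING AVG(quantity) > 33

Result:
  Electronics: avg=39.50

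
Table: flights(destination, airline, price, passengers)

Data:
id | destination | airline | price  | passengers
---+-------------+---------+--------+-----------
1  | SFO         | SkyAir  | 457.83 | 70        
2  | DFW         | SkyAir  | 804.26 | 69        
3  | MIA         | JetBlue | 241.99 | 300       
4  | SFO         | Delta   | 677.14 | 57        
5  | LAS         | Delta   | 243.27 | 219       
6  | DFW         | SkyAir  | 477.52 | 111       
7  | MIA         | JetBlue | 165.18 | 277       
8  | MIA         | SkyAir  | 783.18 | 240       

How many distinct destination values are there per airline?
SELECT airline, COUNT(DISTINCT destination)
FROM flights
GROUP BY airline

Result:
  Delta: 2 distinct
  JetBlue: 1 distinct
  SkyAir: 3 distinct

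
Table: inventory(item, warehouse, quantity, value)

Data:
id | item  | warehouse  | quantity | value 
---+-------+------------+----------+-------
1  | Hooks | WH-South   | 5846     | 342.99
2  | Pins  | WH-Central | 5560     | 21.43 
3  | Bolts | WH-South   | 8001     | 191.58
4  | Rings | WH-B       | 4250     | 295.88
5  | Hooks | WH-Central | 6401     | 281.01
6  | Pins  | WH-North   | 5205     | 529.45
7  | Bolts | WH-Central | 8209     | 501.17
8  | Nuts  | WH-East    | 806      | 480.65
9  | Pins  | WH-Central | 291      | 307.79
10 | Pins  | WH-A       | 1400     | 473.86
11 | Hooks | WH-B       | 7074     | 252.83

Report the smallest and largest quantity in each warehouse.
SELECT warehouse, MIN(quantity), MAX(quantity)
FROM inventory
GROUP BY warehouse

Result:
  WH-A: min=1400, max=1400
  WH-B: min=4250, max=7074
  WH-Central: min=291, max=8209
  WH-East: min=806, max=806
  WH-North: min=5205, max=5205
  WH-South: min=5846, max=8001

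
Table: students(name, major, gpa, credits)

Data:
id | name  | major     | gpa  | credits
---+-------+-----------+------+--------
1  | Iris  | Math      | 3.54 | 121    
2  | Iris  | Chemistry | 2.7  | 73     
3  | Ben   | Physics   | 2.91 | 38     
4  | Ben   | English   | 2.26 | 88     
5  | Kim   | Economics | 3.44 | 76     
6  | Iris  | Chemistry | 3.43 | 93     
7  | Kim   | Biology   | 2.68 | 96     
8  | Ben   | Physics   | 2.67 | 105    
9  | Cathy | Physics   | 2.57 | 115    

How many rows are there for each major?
SELECT major, COUNT(*) as count
FROM students
GROUP BY major

Result:
  Biology: 1
  Chemistry: 2
  Economics: 1
  English: 1
  Math: 1
  Physics: 3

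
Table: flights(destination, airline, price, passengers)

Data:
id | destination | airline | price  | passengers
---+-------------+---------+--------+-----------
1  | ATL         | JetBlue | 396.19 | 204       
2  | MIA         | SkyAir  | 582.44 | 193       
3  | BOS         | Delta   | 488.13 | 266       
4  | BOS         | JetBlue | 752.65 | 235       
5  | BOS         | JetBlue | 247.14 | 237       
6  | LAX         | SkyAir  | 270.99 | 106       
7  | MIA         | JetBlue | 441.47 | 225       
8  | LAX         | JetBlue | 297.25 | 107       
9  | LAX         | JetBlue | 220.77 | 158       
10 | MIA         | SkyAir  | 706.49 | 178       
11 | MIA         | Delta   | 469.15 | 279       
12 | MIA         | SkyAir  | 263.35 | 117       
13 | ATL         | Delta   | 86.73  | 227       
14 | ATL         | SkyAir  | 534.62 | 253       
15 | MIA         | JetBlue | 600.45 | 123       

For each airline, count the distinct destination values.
SELECT airline, COUNT(DISTINCT destination)
FROM flights
GROUP BY airline

Result:
  Delta: 3 distinct
  JetBlue: 4 distinct
  SkyAir: 3 distinct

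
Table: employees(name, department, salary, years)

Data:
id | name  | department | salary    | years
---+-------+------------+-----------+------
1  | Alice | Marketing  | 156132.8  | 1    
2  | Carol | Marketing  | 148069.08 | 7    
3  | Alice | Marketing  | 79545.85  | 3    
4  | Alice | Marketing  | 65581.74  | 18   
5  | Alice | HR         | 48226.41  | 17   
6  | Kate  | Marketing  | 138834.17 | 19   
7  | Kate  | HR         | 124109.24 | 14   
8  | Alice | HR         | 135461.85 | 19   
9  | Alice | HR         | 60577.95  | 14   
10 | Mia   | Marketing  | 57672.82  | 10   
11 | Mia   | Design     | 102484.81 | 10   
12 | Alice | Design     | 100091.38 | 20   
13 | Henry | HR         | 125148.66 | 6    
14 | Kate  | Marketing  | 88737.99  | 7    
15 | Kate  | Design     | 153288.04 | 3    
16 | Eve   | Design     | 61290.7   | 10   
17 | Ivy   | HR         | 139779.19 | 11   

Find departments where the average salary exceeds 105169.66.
SELECT department, AVG(salary)
FROM employees
GROUP BY department
HAVING AVG(salary) > 105169.66

Result:
  HR: avg=105550.55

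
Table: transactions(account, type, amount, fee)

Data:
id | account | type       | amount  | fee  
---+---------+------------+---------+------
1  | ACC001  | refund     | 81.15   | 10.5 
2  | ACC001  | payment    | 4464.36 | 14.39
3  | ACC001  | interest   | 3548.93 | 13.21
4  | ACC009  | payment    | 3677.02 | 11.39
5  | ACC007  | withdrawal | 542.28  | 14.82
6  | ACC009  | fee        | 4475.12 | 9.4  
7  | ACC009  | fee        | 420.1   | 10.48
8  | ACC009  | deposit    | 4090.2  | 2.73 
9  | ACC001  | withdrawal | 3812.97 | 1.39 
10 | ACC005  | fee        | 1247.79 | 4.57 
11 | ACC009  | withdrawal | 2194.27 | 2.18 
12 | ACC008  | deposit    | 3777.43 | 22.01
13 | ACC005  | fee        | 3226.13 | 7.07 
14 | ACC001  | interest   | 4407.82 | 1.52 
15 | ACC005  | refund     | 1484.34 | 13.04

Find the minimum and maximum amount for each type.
SELECT type, MIN(amount), MAX(amount)
FROM transactions
GROUP BY type

Result:
  deposit: min=3777.43, max=4090.20
  fee: min=420.10, max=4475.12
  interest: min=3548.93, max=4407.82
  payment: min=3677.02, max=4464.36
  refund: min=81.15, max=1484.34
  withdrawal: min=542.28, max=3812.97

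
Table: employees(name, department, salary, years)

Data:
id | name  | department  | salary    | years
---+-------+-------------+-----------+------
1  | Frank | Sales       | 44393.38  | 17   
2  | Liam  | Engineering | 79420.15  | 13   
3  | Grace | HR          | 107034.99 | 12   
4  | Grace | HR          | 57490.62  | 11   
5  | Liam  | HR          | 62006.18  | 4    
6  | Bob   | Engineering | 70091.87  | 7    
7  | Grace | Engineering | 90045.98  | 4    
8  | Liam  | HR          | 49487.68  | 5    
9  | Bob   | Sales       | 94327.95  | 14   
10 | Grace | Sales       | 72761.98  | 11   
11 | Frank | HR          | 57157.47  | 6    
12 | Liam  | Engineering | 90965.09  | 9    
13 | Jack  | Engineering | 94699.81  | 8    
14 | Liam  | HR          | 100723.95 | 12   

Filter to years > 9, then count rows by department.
SELECT department, COUNT(*)
FROM employees
WHERE years > 9
GROUP BY department

Note: WHERE filters rows before grouping.

Result:
  Engineering: 1
  HR: 3
  Sales: 3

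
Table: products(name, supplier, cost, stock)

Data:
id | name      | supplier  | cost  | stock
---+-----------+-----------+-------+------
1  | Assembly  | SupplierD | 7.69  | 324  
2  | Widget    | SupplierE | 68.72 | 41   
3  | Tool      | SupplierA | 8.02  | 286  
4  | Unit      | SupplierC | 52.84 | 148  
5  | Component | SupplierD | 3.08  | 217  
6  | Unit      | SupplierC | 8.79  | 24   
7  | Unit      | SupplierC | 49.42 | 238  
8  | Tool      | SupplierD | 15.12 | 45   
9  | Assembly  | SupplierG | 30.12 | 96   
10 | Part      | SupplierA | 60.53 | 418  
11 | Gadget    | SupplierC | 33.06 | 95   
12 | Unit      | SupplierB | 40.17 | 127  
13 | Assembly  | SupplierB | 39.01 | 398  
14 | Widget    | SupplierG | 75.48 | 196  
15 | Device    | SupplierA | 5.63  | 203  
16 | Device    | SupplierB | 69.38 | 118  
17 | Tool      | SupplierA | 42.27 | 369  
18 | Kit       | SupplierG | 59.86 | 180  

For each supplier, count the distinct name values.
SELECT supplier, COUNT(DISTINCT name)
FROM products
GROUP BY supplier

Result:
  SupplierA: 3 distinct
  SupplierB: 3 distinct
  SupplierC: 2 distinct
  SupplierD: 3 distinct
  SupplierE: 1 distinct
  SupplierG: 3 distinct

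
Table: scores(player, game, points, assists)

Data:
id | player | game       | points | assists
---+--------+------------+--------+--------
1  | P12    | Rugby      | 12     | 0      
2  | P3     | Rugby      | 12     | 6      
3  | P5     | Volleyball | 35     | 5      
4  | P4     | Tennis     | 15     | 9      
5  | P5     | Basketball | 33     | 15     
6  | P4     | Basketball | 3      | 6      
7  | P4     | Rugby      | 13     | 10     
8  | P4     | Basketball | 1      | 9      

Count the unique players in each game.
SELECT game, COUNT(DISTINCT player)
FROM scores
GROUP BY game

Result:
  Basketball: 2 distinct
  Rugby: 3 distinct
  Tennis: 1 distinct
  Volleyball: 1 distinct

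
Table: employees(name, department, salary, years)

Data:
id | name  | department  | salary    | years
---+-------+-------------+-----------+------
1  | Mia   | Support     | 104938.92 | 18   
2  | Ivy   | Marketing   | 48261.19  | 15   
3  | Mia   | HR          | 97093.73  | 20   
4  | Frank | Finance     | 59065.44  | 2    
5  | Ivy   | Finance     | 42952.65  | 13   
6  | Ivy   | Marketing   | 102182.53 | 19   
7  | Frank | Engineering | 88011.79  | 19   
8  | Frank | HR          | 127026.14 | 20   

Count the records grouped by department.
SELECT department, COUNT(*) as count
FROM employees
GROUP BY department

Result:
  Engineering: 1
  Finance: 2
  HR: 2
  Marketing: 2
  Support: 1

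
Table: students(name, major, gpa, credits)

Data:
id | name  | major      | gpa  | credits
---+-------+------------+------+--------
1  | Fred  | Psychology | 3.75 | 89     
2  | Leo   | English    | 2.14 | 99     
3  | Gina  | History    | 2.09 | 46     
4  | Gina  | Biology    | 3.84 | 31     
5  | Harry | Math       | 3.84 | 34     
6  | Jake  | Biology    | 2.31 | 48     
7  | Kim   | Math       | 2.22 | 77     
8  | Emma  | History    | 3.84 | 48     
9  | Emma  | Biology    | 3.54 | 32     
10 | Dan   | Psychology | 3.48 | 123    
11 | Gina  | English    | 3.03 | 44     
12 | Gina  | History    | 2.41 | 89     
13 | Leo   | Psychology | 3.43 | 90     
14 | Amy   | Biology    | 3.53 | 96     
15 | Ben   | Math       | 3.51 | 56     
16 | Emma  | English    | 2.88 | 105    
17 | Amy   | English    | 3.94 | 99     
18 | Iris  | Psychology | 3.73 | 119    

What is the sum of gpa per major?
SELECT major, SUM(gpa) as result
FROM students
GROUP BY major

Result:
  Biology: 13.22
  English: 11.99
  History: 8.34
  Math: 9.57
  Psychology: 14.39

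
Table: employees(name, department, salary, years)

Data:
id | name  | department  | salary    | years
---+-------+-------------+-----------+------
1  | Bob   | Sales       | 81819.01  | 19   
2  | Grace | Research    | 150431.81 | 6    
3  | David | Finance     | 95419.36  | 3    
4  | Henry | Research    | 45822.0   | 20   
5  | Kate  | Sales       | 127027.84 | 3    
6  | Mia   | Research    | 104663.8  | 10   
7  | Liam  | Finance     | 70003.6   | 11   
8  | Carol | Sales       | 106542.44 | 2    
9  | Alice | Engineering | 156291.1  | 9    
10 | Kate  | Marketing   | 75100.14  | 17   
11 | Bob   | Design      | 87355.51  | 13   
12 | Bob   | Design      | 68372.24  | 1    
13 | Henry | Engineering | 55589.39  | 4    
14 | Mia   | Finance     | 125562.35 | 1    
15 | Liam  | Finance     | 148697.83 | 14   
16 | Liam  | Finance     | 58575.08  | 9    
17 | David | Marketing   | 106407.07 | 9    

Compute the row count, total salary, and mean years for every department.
SELECT department,
       COUNT(*) as cnt,
       SUM(salary) as total_salary,
       AVG(years) as avg_years
FROM employees
GROUP BY department

Result:
  Design: 2 records, 155727.75 total salary, 7.00 avg years
  Engineering: 2 records, 211880.49 total salary, 6.50 avg years
  Finance: 5 records, 498258.22 total salary, 7.60 avg years
  Marketing: 2 records, 181507.21 total salary, 13.00 avg years
  Research: 3 records, 300917.61 total salary, 12.00 avg years
  Sales: 3 records, 315389.29 total salary, 8.00 avg years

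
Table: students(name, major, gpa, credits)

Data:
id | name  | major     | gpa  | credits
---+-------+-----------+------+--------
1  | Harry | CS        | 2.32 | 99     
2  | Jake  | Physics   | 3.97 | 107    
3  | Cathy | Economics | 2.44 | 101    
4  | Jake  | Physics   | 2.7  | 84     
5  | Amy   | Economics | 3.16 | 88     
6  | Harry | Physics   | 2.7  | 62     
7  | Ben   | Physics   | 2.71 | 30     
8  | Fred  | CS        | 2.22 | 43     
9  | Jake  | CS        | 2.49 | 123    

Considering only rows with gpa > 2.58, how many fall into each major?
SELECT major, COUNT(*)
FROM students
WHERE gpa > 2.58
GROUP BY major

Note: WHERE filters rows before grouping.

Result:
  Economics: 1
  Physics: 4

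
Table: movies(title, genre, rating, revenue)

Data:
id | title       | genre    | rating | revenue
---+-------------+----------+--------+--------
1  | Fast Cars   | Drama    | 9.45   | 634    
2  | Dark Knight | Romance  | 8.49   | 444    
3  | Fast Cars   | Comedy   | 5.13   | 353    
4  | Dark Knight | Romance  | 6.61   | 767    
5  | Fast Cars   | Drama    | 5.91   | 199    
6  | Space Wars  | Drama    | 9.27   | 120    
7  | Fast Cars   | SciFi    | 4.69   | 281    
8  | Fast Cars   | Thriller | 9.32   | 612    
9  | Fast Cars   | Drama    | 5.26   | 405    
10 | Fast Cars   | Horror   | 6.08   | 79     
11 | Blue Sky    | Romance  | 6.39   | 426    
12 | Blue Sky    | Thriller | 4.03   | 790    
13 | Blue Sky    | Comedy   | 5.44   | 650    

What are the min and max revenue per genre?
SELECT genre, MIN(revenue), MAX(revenue)
FROM movies
GROUP BY genre

Result:
  Comedy: min=353, max=650
  Drama: min=120, max=634
  Horror: min=79, max=79
  Romance: min=426, max=767
  SciFi: min=281, max=281
  Thriller: min=612, max=790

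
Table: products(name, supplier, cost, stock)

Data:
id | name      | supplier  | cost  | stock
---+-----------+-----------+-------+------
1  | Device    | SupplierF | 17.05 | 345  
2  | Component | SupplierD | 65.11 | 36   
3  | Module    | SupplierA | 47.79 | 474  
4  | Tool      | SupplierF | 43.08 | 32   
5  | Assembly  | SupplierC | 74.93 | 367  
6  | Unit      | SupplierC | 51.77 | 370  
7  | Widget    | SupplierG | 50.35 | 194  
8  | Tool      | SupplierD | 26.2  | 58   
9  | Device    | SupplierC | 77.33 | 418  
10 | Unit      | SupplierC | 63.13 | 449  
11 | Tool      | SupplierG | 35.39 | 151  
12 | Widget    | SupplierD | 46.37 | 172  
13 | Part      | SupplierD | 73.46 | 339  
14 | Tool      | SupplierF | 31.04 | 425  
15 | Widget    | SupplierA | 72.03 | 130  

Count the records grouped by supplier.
SELECT supplier, COUNT(*) as count
FROM products
GROUP BY supplier

Result:
  SupplierA: 2
  SupplierC: 4
  SupplierD: 4
  SupplierF: 3
  SupplierG: 2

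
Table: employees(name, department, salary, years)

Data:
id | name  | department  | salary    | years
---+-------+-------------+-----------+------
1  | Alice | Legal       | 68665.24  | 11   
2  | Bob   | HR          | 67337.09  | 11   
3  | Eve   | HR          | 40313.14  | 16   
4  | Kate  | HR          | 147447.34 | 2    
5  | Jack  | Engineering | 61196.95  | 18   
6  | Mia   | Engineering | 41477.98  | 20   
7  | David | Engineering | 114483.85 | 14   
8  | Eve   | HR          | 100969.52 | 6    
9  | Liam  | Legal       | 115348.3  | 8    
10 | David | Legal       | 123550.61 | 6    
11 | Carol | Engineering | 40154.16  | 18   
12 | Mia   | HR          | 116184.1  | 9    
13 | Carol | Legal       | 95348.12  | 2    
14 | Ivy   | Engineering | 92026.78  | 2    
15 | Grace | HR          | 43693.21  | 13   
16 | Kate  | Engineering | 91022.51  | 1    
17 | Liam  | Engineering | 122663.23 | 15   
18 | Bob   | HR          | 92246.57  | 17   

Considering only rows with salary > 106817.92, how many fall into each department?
SELECT department, COUNT(*)
FROM employees
WHERE salary > 106817.92
GROUP BY department

Note: WHERE filters rows before grouping.

Result:
  Engineering: 2
  HR: 2
  Legal: 2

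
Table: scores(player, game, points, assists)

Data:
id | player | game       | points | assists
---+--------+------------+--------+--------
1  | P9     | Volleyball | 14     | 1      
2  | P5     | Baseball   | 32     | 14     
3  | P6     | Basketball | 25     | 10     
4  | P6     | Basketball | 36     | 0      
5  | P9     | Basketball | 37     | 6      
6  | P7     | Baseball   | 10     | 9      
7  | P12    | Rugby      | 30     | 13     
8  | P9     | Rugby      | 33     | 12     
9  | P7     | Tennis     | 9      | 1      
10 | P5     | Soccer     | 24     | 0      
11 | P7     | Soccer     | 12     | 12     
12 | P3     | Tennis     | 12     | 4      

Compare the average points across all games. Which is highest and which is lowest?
SELECT game, AVG(points)
FROM scores
GROUP BY game
ORDER BY AVG(points)

All groups:
  Tennis: 10.50
  Volleyball: 14.00
  Soccer: 18.00
  Baseball: 21.00
  Rugby: 31.50
  Basketball: 32.67

Highest: Basketball (32.67)
Lowest: Tennis (10.50)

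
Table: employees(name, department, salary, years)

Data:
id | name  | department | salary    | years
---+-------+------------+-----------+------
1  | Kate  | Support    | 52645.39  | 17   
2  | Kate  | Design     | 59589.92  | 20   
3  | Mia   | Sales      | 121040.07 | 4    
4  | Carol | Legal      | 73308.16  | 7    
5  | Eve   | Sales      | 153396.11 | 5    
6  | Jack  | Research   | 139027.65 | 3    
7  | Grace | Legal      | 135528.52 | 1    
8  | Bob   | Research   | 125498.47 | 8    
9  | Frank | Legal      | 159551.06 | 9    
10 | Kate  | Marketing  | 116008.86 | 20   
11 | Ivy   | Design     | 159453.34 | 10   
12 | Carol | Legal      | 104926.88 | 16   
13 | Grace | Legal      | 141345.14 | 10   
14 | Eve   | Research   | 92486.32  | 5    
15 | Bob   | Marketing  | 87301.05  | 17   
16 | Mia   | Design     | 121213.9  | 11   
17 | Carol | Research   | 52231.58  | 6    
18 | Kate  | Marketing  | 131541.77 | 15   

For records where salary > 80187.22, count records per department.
SELECT department, COUNT(*)
FROM employees
WHERE salary > 80187.22
GROUP BY department

Note: WHERE filters rows before grouping.

Result:
  Design: 2
  Legal: 4
  Marketing: 3
  Research: 3
  Sales: 2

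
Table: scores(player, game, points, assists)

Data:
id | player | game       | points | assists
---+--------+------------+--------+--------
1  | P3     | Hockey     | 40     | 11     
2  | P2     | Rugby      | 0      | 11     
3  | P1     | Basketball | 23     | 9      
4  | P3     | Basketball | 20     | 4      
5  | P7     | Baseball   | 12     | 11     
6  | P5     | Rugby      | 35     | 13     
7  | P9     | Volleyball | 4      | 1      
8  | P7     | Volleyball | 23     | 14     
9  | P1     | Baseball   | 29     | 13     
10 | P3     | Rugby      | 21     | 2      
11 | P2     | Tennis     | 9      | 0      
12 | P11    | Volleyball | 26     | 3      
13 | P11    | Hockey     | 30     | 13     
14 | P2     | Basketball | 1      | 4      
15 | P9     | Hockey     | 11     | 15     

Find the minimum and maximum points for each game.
SELECT game, MIN(points), MAX(points)
FROM scores
GROUP BY game

Result:
  Baseball: min=12, max=29
  Basketball: min=1, max=23
  Hockey: min=11, max=40
  Rugby: min=0, max=35
  Tennis: min=9, max=9
  Volleyball: min=4, max=26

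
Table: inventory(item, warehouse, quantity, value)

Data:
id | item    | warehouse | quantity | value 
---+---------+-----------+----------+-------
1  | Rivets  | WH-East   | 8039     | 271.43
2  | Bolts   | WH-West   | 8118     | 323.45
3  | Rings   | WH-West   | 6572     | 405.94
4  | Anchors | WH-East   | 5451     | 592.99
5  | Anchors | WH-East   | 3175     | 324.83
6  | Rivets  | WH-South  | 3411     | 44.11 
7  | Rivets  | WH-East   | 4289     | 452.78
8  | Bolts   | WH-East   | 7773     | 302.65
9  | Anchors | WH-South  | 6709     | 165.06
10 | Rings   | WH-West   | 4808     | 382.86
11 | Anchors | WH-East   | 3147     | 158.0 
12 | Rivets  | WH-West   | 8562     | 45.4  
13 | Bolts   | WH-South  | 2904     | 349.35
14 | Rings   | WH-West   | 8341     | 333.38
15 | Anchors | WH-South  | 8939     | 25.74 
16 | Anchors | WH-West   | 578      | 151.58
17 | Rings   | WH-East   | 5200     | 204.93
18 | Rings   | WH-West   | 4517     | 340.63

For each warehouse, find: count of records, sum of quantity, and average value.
SELECT warehouse,
       COUNT(*) as cnt,
       SUM(quantity) as total_quantity,
       AVG(value) as avg_value
FROM inventory
GROUP BY warehouse

Result:
  WH-East: 7 records, 37074 total quantity, 329.66 avg value
  WH-South: 4 records, 21963 total quantity, 146.07 avg value
  WH-West: 7 records, 41496 total quantity, 283.32 avg value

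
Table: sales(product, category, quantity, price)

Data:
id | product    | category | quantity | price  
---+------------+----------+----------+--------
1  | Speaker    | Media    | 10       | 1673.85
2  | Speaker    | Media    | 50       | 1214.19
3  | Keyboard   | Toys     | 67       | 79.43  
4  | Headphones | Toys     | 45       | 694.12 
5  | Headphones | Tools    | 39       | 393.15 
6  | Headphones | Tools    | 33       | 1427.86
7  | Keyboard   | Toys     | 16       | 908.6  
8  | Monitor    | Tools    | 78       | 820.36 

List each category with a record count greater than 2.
SELECT category, COUNT(*) as cnt
FROM sales
GROUP BY category
HAVING COUNT(*) > 2

Result:
  Tools: 3
  Toys: 3

Note: HAVING filters groups after aggregation, WHERE filters rows before.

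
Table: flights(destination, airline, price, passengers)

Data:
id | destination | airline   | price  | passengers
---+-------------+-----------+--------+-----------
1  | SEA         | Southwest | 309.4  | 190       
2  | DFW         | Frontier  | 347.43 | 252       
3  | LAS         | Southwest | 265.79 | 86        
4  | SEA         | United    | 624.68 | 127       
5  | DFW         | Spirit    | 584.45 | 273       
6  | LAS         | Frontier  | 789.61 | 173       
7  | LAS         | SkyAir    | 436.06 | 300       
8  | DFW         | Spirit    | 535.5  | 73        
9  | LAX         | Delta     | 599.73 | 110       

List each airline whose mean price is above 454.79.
SELECT airline, AVG(price)
FROM flights
GROUP BY airline
HAVING AVG(price) > 454.79

Result:
  Delta: avg=599.73
  Frontier: avg=568.52
  Spirit: avg=559.98
  United: avg=624.68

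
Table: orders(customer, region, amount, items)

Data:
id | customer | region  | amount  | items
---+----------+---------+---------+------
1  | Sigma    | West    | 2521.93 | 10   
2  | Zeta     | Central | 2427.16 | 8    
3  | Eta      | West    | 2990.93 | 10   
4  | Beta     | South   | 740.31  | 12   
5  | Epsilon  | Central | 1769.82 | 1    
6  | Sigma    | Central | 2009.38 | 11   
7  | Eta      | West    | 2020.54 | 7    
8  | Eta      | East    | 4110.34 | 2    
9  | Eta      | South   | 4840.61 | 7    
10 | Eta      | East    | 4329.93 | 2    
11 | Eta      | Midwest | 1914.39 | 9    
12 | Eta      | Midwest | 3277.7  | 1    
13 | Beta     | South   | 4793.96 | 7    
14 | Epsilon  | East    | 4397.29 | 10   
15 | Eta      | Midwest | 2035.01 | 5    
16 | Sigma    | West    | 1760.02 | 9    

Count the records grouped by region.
SELECT region, COUNT(*) as count
FROM orders
GROUP BY region

Result:
  Central: 3
  East: 3
  Midwest: 3
  South: 3
  West: 4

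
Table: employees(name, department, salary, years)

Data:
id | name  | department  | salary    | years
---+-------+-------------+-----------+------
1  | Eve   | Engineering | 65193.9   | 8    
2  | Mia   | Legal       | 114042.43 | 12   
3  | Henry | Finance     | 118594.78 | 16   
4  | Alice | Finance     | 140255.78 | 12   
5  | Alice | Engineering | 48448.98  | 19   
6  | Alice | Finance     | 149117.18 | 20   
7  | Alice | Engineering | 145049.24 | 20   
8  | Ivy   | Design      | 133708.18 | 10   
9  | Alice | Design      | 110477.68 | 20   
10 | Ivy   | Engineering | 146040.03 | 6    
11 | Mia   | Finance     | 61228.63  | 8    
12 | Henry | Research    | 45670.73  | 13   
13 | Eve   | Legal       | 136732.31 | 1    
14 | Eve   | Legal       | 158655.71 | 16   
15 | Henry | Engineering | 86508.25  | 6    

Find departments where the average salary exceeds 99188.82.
SELECT department, AVG(salary)
FROM employees
GROUP BY department
HAVING AVG(salary) > 99188.82

Result:
  Design: avg=122092.93
  Finance: avg=117299.09
  Legal: avg=136476.82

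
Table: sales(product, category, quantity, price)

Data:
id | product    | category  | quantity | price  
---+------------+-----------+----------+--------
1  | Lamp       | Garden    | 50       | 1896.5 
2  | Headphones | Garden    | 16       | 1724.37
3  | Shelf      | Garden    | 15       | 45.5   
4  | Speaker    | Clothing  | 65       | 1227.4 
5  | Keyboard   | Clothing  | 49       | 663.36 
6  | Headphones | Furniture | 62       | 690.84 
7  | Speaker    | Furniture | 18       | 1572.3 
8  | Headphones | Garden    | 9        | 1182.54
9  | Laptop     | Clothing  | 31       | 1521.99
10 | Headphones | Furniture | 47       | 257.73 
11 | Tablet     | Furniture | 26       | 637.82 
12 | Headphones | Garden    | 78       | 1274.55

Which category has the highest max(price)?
SELECT category, MAX(price) as val
FROM sales
GROUP BY category
ORDER BY val DESC
LIMIT 1

Result: Garden with max(price) = 1896.50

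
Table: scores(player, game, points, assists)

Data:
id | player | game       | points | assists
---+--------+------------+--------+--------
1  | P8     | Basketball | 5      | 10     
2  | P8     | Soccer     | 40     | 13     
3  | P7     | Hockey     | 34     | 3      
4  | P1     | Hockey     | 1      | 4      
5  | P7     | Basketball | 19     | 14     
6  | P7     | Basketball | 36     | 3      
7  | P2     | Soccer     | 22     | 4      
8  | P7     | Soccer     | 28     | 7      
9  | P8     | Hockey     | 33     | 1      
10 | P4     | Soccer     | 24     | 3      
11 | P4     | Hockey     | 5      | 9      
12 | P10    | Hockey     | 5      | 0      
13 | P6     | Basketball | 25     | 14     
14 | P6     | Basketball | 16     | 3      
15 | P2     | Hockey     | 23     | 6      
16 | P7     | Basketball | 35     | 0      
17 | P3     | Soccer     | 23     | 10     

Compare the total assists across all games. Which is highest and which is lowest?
SELECT game, SUM(assists)
FROM scores
GROUP BY game
ORDER BY SUM(assists)

All groups:
  Hockey: 23
  Soccer: 37
  Basketball: 44

Highest: Basketball (44)
Lowest: Hockey (23)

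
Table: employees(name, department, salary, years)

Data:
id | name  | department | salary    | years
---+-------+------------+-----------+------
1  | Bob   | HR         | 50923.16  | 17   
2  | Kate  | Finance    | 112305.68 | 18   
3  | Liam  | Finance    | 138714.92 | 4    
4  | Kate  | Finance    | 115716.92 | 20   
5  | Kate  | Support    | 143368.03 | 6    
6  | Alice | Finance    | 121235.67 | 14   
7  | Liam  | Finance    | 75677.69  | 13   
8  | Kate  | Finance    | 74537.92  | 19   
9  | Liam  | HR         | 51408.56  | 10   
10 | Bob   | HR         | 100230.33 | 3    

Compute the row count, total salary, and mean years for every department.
SELECT department,
       COUNT(*) as cnt,
       SUM(salary) as total_salary,
       AVG(years) as avg_years
FROM employees
GROUP BY department

Result:
  Finance: 6 records, 638188.80 total salary, 14.67 avg years
  HR: 3 records, 202562.05 total salary, 10.00 avg years
  Support: 1 records, 143368.03 total salary, 6.00 avg years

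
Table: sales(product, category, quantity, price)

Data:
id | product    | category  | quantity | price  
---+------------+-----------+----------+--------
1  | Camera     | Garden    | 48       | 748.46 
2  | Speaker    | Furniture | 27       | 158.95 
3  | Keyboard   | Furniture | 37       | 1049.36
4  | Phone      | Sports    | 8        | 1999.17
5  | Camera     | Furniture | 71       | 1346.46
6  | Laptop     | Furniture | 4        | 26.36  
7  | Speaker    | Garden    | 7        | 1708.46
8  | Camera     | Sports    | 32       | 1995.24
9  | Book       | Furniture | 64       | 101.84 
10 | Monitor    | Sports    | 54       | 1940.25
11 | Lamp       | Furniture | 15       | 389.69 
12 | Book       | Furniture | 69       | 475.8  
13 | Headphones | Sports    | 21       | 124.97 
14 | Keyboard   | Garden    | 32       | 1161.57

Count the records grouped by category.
SELECT category, COUNT(*) as count
FROM sales
GROUP BY category

Result:
  Furniture: 7
  Garden: 3
  Sports: 4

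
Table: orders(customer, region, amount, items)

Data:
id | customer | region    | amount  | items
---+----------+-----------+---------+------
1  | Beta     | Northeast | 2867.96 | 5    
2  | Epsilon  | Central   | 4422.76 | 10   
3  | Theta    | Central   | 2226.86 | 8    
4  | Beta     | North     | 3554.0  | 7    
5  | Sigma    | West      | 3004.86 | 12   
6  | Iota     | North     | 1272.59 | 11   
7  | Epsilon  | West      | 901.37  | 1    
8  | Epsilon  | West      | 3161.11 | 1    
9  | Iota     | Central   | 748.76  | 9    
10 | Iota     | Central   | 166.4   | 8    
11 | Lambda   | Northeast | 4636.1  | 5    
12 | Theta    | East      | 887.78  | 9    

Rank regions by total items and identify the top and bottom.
SELECT region, SUM(items)
FROM orders
GROUP BY region
ORDER BY SUM(items)

All groups:
  East: 9
  Northeast: 10
  West: 14
  North: 18
  Central: 35

Highest: Central (35)
Lowest: East (9)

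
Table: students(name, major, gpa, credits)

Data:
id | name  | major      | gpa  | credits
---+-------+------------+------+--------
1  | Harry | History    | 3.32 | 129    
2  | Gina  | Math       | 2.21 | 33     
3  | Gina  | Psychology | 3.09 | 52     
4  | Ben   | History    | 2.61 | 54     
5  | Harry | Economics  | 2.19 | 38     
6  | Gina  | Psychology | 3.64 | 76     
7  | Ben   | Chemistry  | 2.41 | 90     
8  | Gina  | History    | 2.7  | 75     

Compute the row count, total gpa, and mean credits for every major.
SELECT major,
       COUNT(*) as cnt,
       SUM(gpa) as total_gpa,
       AVG(credits) as avg_credits
FROM students
GROUP BY major

Result:
  Chemistry: 1 records, 2.41 total gpa, 90.00 avg credits
  Economics: 1 records, 2.19 total gpa, 38.00 avg credits
  History: 3 records, 8.63 total gpa, 86.00 avg credits
  Math: 1 records, 2.21 total gpa, 33.00 avg credits
  Psychology: 2 records, 6.73 total gpa, 64.00 avg credits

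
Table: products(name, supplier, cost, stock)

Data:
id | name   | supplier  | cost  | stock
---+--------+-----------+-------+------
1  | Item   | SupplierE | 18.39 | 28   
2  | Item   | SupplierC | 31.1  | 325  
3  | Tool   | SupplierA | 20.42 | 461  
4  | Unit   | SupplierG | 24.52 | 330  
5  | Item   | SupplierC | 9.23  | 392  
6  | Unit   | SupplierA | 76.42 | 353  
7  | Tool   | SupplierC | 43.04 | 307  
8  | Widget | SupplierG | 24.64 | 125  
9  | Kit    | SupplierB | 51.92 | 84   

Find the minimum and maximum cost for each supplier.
SELECT supplier, MIN(cost), MAX(cost)
FROM products
GROUP BY supplier

Result:
  SupplierA: min=20.42, max=76.42
  SupplierB: min=51.92, max=51.92
  SupplierC: min=9.23, max=43.04
  SupplierE: min=18.39, max=18.39
  SupplierG: min=24.52, max=24.64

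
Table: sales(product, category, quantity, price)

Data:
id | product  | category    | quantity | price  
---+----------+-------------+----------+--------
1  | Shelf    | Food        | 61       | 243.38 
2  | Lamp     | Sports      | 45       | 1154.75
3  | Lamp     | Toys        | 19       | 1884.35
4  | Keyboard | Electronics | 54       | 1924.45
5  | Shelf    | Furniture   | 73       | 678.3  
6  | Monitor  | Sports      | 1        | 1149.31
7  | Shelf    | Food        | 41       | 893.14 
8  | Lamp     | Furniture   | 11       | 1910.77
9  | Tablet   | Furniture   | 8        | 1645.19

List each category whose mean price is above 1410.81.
SELECT category, AVG(price)
FROM sales
GROUP BY category
HAVING AVG(price) > 1410.81

Result:
  Electronics: avg=1924.45
  Furniture: avg=1411.42
  Toys: avg=1884.35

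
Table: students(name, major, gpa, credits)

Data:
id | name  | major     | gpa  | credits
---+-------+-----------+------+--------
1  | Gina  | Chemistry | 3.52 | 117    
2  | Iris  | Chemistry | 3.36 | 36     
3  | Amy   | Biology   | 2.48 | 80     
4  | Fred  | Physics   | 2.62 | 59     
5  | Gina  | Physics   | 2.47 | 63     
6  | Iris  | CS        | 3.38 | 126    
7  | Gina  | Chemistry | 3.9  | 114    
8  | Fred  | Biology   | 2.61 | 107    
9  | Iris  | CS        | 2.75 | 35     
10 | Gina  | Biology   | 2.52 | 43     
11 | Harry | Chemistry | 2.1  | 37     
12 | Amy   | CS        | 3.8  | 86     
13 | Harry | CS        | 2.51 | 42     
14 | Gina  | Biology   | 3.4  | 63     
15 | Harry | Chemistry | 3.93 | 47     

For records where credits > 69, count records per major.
SELECT major, COUNT(*)
FROM students
WHERE credits > 69
GROUP BY major

Note: WHERE filters rows before grouping.

Result:
  Biology: 2
  CS: 2
  Chemistry: 2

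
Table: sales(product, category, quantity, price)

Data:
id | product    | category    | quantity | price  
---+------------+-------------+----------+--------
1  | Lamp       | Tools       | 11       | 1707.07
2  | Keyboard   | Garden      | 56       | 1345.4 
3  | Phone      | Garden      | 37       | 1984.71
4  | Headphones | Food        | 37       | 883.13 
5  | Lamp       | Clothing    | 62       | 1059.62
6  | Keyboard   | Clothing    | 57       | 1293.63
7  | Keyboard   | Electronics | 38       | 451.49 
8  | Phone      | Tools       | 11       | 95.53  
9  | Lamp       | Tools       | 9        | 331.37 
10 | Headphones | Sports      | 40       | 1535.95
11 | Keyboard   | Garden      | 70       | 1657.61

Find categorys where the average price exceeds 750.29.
SELECT category, AVG(price)
FROM sales
GROUP BY category
HAVING AVG(price) > 750.29

Result:
  Clothing: avg=1176.63
  Food: avg=883.13
  Garden: avg=1662.57
  Sports: avg=1535.95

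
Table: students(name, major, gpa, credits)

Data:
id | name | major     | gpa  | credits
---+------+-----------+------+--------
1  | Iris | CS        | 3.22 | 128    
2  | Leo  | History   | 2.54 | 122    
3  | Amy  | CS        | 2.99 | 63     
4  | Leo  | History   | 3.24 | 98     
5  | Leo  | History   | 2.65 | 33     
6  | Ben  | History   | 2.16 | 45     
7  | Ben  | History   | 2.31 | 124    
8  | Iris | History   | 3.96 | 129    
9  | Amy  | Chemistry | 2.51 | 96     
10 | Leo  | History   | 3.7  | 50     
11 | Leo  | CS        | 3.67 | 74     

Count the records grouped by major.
SELECT major, COUNT(*) as count
FROM students
GROUP BY major

Result:
  CS: 3
  Chemistry: 1
  History: 7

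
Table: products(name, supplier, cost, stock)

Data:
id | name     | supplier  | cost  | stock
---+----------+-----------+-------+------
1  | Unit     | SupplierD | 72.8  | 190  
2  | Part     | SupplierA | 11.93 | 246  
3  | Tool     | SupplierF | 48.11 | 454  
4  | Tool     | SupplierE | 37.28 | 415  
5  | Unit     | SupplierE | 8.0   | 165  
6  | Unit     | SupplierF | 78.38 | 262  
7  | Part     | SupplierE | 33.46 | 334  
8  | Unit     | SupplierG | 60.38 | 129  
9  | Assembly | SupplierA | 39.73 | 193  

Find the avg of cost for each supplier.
SELECT supplier, AVG(cost) as result
FROM products
GROUP BY supplier

Result:
  SupplierA: 25.83
  SupplierD: 72.80
  SupplierE: 26.25
  SupplierF: 63.25
  SupplierG: 60.38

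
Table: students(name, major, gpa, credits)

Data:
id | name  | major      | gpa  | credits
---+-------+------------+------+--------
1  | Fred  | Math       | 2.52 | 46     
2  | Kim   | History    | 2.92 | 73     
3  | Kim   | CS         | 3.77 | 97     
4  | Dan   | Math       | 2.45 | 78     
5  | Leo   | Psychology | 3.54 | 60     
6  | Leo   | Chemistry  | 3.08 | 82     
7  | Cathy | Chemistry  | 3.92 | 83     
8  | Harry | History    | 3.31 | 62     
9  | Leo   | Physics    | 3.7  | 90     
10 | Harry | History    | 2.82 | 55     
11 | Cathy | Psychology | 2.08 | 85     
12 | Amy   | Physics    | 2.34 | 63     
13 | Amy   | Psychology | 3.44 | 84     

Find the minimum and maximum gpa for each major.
SELECT major, MIN(gpa), MAX(gpa)
FROM students
GROUP BY major

Result:
  CS: min=3.77, max=3.77
  Chemistry: min=3.08, max=3.92
  History: min=2.82, max=3.31
  Math: min=2.45, max=2.52
  Physics: min=2.34, max=3.70
  Psychology: min=2.08, max=3.54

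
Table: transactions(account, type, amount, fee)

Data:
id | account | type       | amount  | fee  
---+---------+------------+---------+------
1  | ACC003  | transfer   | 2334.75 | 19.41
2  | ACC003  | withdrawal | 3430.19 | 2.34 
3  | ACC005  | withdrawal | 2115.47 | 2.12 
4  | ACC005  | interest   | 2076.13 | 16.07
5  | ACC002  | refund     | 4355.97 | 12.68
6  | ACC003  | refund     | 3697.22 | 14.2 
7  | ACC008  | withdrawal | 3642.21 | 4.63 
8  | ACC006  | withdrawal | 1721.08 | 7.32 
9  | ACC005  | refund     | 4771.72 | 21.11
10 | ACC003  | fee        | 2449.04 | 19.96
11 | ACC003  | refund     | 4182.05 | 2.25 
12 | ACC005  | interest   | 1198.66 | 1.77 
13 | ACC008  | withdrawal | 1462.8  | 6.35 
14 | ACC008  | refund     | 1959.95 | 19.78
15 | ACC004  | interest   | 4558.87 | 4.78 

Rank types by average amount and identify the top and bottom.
SELECT type, AVG(amount)
FROM transactions
GROUP BY type
ORDER BY AVG(amount)

All groups:
  transfer: 2334.75
  fee: 2449.04
  withdrawal: 2474.35
  interest: 2611.22
  refund: 3793.38

Highest: refund (3793.38)
Lowest: transfer (2334.75)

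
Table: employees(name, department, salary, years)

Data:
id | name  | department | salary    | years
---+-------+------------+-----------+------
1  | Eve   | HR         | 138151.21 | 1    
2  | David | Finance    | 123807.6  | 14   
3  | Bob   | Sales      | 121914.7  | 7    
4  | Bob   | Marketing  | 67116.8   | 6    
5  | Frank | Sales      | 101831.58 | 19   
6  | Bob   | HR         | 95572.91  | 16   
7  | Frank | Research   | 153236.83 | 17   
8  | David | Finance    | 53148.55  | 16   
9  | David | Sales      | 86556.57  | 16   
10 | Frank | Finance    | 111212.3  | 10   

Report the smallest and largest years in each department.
SELECT department, MIN(years), MAX(years)
FROM employees
GROUP BY department

Result:
  Finance: min=10, max=16
  HR: min=1, max=16
  Marketing: min=6, max=6
  Research: min=17, max=17
  Sales: min=7, max=19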